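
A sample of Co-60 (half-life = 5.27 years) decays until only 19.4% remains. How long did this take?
t = t½ × log₂(N₀/N) = 12.47 years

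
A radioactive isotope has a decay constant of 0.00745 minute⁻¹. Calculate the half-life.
t½ = ln(2)/λ = 93.04 minutes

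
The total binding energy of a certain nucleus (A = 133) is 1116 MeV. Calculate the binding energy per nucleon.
B.E./A = 1116/133 = 8.391 MeV/nucleon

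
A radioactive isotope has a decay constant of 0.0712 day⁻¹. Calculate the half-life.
t½ = ln(2)/λ = 9.735 days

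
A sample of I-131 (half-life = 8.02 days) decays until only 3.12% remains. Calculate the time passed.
t = t½ × log₂(N₀/N) = 40.12 days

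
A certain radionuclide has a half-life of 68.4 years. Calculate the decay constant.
λ = ln(2)/t½ = 0.01013 year⁻¹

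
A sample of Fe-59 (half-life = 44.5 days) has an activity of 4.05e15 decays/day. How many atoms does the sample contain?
N = A/λ = 2.6e17 atoms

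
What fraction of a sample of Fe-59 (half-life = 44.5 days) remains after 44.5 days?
N/N₀ = (1/2)^(t/t½) = 0.5 = 50%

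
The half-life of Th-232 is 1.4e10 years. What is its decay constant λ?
λ = ln(2)/t½ = 4.951e-11 year⁻¹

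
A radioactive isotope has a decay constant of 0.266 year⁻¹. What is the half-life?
t½ = ln(2)/λ = 2.606 years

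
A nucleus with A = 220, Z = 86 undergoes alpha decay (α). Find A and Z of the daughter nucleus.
Daughter: A = 216, Z = 84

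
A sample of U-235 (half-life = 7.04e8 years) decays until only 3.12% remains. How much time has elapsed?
t = t½ × log₂(N₀/N) = 3.522e9 years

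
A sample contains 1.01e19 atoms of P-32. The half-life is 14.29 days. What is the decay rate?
A = λN = 4.899e17 decays/day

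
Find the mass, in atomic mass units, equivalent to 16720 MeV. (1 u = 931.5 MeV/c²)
m = E/c² = 17.95 u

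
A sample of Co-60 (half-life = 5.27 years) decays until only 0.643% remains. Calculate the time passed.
t = t½ × log₂(N₀/N) = 38.37 years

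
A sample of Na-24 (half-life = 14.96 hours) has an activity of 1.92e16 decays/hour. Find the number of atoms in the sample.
N = A/λ = 4.144e17 atoms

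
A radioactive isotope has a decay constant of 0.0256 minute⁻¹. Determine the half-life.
t½ = ln(2)/λ = 27.08 minutes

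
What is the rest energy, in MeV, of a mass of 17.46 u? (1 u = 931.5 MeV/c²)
E = mc² = 16260 MeV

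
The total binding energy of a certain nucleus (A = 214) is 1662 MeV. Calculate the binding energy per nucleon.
B.E./A = 1662/214 = 7.766 MeV/nucleon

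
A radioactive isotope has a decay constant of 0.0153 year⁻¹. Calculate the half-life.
t½ = ln(2)/λ = 45.3 years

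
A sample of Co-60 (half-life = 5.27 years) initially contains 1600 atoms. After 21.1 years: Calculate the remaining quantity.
N = N₀(1/2)^(t/t½) = 99.74 atoms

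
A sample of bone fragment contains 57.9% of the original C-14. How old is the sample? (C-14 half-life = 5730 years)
Age = t½ × log₂(1/ratio) = 4517 years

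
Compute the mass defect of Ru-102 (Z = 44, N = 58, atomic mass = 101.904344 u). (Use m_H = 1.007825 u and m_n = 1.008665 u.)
Δm = Z·m_H + N·m_n − M = 0.9425 u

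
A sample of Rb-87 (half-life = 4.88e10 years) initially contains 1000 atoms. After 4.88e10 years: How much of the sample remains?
N = N₀(1/2)^(t/t½) = 500 atoms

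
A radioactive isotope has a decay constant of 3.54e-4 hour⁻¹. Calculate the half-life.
t½ = ln(2)/λ = 1958 hours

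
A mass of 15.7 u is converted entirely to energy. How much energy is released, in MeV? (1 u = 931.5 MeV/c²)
E = mc² = 14620 MeV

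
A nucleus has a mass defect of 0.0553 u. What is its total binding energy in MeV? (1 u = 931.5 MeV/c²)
B.E. = Δm × 931.5 = 51.51 MeV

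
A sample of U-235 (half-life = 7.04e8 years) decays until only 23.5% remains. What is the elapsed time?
t = t½ × log₂(N₀/N) = 1.471e9 years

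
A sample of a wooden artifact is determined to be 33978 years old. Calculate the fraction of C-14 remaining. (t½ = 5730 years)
N/N₀ = (1/2)^(t/t½) = 0.0164 = 1.64%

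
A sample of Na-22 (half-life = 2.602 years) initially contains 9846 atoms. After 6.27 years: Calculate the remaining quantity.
N = N₀(1/2)^(t/t½) = 1853 atoms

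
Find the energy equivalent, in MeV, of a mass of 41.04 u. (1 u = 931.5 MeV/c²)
E = mc² = 38230 MeV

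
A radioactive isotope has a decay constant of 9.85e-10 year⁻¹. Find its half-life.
t½ = ln(2)/λ = 7.037e8 years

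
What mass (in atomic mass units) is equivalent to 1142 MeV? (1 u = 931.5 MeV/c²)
m = E/c² = 1.226 u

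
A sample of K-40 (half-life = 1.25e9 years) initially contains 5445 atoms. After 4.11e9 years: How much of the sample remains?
N = N₀(1/2)^(t/t½) = 557.5 atoms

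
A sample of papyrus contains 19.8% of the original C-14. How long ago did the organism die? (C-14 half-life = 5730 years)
Age = t½ × log₂(1/ratio) = 13390 years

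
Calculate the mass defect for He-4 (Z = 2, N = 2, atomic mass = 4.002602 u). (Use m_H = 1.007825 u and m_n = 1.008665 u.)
Δm = Z·m_H + N·m_n − M = 0.03038 u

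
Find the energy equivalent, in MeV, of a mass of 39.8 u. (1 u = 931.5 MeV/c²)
E = mc² = 37070 MeV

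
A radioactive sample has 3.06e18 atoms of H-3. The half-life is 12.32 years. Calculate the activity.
A = λN = 1.722e17 decays/year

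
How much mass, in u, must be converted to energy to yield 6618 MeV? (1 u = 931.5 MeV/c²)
m = E/c² = 7.105 u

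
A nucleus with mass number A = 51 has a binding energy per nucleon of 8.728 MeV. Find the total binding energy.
B.E. = 8.728 × 51 = 445.1 MeV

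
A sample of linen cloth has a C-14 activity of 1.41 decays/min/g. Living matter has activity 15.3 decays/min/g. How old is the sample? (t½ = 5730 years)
Age = t½ × log₂(A₀/A) = 19710 years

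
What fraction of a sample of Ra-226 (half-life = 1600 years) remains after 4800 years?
N/N₀ = (1/2)^(t/t½) = 0.125 = 12.5%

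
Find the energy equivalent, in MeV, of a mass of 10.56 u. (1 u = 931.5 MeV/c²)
E = mc² = 9837 MeV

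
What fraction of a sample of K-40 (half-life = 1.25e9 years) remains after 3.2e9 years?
N/N₀ = (1/2)^(t/t½) = 0.1696 = 17%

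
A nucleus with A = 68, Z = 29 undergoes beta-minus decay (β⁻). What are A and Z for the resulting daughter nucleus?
Daughter: A = 68, Z = 30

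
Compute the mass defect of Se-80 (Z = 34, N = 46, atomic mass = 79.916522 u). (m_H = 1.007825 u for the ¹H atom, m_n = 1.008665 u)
Δm = Z·m_H + N·m_n − M = 0.7481 u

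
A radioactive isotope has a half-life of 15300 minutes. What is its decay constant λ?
λ = ln(2)/t½ = 4.53e-5 minute⁻¹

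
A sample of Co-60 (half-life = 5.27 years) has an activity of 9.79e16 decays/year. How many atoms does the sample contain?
N = A/λ = 7.443e17 atoms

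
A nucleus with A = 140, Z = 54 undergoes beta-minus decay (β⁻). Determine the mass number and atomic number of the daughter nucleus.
Daughter: A = 140, Z = 55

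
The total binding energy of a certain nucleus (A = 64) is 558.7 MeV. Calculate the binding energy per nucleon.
B.E./A = 558.7/64 = 8.73 MeV/nucleon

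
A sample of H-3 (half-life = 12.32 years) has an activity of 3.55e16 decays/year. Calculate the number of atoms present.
N = A/λ = 6.31e17 atoms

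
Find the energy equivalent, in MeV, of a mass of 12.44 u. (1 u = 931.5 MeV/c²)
E = mc² = 11590 MeV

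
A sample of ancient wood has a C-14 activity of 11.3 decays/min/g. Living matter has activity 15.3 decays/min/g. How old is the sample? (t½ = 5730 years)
Age = t½ × log₂(A₀/A) = 2505 years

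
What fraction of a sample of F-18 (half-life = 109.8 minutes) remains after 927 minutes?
N/N₀ = (1/2)^(t/t½) = 0.002874 = 0.287%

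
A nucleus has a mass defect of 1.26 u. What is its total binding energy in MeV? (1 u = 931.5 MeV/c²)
B.E. = Δm × 931.5 = 1174 MeV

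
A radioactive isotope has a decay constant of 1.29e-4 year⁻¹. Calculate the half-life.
t½ = ln(2)/λ = 5373 years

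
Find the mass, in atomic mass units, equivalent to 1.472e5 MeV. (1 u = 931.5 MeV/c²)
m = E/c² = 158 u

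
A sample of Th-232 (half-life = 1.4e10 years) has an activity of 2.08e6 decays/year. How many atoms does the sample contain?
N = A/λ = 4.201e16 atoms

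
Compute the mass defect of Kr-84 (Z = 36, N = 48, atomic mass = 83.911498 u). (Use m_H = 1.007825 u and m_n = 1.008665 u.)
Δm = Z·m_H + N·m_n − M = 0.7861 u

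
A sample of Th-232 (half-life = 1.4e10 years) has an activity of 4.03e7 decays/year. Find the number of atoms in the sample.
N = A/λ = 8.14e17 atoms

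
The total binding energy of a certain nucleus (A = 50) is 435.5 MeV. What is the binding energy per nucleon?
B.E./A = 435.5/50 = 8.71 MeV/nucleon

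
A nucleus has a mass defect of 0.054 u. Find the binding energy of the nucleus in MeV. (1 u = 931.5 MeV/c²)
B.E. = Δm × 931.5 = 50.3 MeV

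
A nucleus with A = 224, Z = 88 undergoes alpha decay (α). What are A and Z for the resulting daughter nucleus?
Daughter: A = 220, Z = 86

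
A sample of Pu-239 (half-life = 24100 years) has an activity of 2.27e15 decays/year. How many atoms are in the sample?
N = A/λ = 7.893e19 atoms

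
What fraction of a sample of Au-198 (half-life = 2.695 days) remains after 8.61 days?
N/N₀ = (1/2)^(t/t½) = 0.1092 = 10.9%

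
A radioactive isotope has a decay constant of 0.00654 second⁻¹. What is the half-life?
t½ = ln(2)/λ = 106 seconds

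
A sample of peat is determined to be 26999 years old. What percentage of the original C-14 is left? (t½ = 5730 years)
N/N₀ = (1/2)^(t/t½) = 0.03816 = 3.82%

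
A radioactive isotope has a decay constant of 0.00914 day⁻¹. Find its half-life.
t½ = ln(2)/λ = 75.84 days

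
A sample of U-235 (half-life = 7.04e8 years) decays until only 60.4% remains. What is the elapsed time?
t = t½ × log₂(N₀/N) = 5.121e8 years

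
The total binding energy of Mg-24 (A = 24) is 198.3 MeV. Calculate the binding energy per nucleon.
B.E./A = 198.3/24 = 8.263 MeV/nucleon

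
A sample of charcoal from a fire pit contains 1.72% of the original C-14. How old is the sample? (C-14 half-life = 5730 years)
Age = t½ × log₂(1/ratio) = 33590 years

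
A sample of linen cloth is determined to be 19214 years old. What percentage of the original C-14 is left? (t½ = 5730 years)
N/N₀ = (1/2)^(t/t½) = 0.09785 = 9.79%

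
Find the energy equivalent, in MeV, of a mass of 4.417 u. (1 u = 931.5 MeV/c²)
E = mc² = 4114 MeV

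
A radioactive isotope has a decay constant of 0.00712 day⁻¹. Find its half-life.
t½ = ln(2)/λ = 97.35 days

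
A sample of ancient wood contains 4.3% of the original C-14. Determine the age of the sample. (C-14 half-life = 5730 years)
Age = t½ × log₂(1/ratio) = 26010 years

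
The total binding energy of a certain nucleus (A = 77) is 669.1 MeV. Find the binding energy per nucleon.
B.E./A = 669.1/77 = 8.69 MeV/nucleon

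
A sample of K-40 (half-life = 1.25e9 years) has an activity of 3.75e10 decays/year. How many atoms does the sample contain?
N = A/λ = 6.763e19 atoms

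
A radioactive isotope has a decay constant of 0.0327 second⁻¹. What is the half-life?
t½ = ln(2)/λ = 21.2 seconds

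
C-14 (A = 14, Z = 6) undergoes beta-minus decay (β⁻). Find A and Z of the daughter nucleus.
Daughter: A = 14, Z = 7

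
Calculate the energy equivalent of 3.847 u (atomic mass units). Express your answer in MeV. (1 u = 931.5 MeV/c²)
E = mc² = 3583 MeV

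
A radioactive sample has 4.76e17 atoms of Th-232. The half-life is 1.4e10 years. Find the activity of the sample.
A = λN = 2.357e7 decays/year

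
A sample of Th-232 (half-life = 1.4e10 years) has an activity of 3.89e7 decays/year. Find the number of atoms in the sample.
N = A/λ = 7.857e17 atoms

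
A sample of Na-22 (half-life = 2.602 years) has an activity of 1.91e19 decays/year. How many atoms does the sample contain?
N = A/λ = 7.17e19 atoms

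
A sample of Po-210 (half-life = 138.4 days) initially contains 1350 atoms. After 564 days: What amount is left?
N = N₀(1/2)^(t/t½) = 80.09 atoms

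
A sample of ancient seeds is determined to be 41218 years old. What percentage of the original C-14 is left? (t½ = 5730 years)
N/N₀ = (1/2)^(t/t½) = 0.006833 = 0.683%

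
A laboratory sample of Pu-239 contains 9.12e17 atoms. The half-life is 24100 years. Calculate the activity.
A = λN = 2.623e13 decays/year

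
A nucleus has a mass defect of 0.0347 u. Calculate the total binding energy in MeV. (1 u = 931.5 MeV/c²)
B.E. = Δm × 931.5 = 32.32 MeV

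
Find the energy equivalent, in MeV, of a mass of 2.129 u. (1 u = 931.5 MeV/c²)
E = mc² = 1983 MeV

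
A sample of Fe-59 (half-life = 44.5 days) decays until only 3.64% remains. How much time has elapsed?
t = t½ × log₂(N₀/N) = 212.7 days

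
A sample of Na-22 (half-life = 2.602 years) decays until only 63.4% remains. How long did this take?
t = t½ × log₂(N₀/N) = 1.711 years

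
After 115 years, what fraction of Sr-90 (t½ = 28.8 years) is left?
N/N₀ = (1/2)^(t/t½) = 0.0628 = 6.28%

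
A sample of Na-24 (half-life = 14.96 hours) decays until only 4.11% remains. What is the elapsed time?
t = t½ × log₂(N₀/N) = 68.89 hours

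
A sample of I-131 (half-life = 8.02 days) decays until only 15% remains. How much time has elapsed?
t = t½ × log₂(N₀/N) = 21.95 days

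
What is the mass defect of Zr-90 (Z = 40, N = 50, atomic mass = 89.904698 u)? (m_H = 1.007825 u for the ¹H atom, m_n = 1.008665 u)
Δm = Z·m_H + N·m_n − M = 0.8416 u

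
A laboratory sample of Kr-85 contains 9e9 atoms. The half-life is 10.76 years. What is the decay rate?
A = λN = 5.798e8 decays/year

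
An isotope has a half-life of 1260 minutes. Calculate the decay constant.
λ = ln(2)/t½ = 5.501e-4 minute⁻¹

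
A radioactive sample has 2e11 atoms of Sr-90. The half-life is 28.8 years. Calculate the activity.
A = λN = 4.814e9 decays/year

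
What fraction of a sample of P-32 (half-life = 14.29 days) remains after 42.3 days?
N/N₀ = (1/2)^(t/t½) = 0.1285 = 12.9%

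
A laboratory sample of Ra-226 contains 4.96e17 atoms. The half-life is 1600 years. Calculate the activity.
A = λN = 2.149e14 decays/year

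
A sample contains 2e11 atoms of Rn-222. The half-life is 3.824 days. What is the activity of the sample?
A = λN = 3.625e10 decays/day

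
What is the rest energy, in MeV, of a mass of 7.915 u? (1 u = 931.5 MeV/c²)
E = mc² = 7373 MeV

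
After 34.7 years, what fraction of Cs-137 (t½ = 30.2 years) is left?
N/N₀ = (1/2)^(t/t½) = 0.4509 = 45.1%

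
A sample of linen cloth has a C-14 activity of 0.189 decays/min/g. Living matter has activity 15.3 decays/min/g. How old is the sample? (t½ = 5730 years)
Age = t½ × log₂(A₀/A) = 36320 years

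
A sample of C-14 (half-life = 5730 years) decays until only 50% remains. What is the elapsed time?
t = t½ × log₂(N₀/N) = 5730 years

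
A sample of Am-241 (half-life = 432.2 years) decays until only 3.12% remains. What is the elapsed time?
t = t½ × log₂(N₀/N) = 2162 years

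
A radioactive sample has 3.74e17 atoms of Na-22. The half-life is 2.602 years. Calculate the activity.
A = λN = 9.963e16 decays/year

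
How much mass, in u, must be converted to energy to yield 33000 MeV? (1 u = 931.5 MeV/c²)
m = E/c² = 35.43 u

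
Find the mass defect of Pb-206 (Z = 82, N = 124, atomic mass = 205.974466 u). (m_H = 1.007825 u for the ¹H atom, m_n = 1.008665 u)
Δm = Z·m_H + N·m_n − M = 1.742 u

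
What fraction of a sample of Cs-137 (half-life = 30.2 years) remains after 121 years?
N/N₀ = (1/2)^(t/t½) = 0.06221 = 6.22%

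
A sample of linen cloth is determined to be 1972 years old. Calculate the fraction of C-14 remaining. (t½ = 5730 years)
N/N₀ = (1/2)^(t/t½) = 0.7878 = 78.8%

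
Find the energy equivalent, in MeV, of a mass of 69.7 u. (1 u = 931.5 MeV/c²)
E = mc² = 64930 MeV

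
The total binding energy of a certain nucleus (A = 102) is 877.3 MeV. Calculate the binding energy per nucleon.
B.E./A = 877.3/102 = 8.601 MeV/nucleon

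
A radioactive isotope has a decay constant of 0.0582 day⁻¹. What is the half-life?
t½ = ln(2)/λ = 11.91 days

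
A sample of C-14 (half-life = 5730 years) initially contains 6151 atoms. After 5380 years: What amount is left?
N = N₀(1/2)^(t/t½) = 3209 atoms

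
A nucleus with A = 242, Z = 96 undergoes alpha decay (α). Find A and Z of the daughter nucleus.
Daughter: A = 238, Z = 94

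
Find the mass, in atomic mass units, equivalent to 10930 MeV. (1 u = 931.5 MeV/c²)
m = E/c² = 11.73 u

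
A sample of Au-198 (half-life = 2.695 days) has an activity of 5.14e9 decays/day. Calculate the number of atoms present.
N = A/λ = 1.998e10 atoms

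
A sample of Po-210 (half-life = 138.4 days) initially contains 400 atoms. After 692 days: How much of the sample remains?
N = N₀(1/2)^(t/t½) = 12.5 atoms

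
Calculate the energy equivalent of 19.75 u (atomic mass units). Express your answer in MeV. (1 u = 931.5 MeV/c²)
E = mc² = 18400 MeV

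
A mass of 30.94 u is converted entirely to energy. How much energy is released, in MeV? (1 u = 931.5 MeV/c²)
E = mc² = 28820 MeV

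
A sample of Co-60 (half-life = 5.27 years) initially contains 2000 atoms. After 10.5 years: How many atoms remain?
N = N₀(1/2)^(t/t½) = 502.6 atoms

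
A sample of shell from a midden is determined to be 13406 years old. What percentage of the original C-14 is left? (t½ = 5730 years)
N/N₀ = (1/2)^(t/t½) = 0.1976 = 19.8%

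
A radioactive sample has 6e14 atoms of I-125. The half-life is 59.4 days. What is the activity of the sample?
A = λN = 7.001e12 decays/day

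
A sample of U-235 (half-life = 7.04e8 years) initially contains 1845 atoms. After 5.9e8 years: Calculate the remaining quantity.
N = N₀(1/2)^(t/t½) = 1032 atoms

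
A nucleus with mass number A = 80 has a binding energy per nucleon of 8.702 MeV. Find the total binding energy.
B.E. = 8.702 × 80 = 696.2 MeV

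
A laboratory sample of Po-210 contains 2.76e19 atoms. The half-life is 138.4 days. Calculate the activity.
A = λN = 1.382e17 decays/day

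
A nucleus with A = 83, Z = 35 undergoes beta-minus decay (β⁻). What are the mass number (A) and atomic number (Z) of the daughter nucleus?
Daughter: A = 83, Z = 36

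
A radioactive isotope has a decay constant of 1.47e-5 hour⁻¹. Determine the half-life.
t½ = ln(2)/λ = 47150 hours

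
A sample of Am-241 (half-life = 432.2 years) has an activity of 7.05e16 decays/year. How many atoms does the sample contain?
N = A/λ = 4.396e19 atoms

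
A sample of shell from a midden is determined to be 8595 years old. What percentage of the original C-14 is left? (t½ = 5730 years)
N/N₀ = (1/2)^(t/t½) = 0.3536 = 35.4%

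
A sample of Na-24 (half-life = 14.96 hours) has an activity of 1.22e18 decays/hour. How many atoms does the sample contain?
N = A/λ = 2.633e19 atoms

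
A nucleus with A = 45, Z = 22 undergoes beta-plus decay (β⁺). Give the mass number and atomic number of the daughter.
Daughter: A = 45, Z = 21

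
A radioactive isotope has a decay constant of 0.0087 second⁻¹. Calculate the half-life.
t½ = ln(2)/λ = 79.67 seconds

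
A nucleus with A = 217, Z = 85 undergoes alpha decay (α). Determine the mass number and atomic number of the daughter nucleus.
Daughter: A = 213, Z = 83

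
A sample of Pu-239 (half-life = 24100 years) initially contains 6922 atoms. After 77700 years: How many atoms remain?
N = N₀(1/2)^(t/t½) = 740.8 atoms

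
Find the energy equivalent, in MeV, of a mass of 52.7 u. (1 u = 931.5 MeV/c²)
E = mc² = 49090 MeV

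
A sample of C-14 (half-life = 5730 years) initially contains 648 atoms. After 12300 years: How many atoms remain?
N = N₀(1/2)^(t/t½) = 146.3 atoms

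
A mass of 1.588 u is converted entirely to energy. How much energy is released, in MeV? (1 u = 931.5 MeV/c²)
E = mc² = 1479 MeV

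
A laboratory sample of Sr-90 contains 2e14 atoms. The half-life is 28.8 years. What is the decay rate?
A = λN = 4.814e12 decays/year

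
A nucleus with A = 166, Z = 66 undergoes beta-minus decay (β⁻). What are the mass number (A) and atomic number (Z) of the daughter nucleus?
Daughter: A = 166, Z = 67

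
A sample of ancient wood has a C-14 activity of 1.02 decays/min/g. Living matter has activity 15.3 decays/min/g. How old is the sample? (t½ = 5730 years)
Age = t½ × log₂(A₀/A) = 22390 years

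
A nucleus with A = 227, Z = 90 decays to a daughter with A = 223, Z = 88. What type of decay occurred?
ΔA = -4, ΔZ = -2 ⇒ alpha decay (α)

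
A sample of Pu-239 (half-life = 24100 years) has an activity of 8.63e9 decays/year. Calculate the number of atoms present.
N = A/λ = 3.001e14 atoms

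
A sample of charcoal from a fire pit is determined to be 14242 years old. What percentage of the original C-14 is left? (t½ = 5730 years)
N/N₀ = (1/2)^(t/t½) = 0.1786 = 17.9%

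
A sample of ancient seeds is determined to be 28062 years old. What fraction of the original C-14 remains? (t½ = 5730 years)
N/N₀ = (1/2)^(t/t½) = 0.03355 = 3.36%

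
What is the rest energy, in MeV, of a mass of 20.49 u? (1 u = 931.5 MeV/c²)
E = mc² = 19090 MeV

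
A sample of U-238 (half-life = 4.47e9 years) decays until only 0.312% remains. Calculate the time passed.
t = t½ × log₂(N₀/N) = 3.721e10 years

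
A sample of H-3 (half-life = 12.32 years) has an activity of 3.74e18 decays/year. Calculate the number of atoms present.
N = A/λ = 6.647e19 atoms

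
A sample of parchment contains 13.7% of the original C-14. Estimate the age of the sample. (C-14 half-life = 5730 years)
Age = t½ × log₂(1/ratio) = 16430 years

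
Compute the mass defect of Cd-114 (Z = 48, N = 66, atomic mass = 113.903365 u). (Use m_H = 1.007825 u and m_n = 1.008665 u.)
Δm = Z·m_H + N·m_n − M = 1.044 u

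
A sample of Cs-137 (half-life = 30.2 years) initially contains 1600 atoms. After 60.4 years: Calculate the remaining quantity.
N = N₀(1/2)^(t/t½) = 400 atoms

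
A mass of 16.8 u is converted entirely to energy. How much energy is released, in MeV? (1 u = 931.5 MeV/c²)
E = mc² = 15650 MeV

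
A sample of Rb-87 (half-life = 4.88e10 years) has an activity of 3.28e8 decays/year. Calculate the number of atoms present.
N = A/λ = 2.309e19 atoms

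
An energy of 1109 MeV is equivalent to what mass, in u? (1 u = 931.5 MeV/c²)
m = E/c² = 1.191 u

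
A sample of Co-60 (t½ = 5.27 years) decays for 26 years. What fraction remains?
N/N₀ = (1/2)^(t/t½) = 0.03272 = 3.27%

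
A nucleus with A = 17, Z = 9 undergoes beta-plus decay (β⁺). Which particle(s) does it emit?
β⁺: positron (e⁺) + neutrino (νₑ)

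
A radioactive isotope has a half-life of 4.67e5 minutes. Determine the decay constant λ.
λ = ln(2)/t½ = 1.484e-6 minute⁻¹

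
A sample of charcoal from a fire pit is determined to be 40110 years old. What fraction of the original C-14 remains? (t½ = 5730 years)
N/N₀ = (1/2)^(t/t½) = 0.007812 = 0.781%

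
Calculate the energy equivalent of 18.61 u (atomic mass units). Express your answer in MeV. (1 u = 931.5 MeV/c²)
E = mc² = 17340 MeV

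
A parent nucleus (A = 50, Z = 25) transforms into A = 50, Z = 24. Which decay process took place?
ΔA = 0, ΔZ = -1 ⇒ beta-plus decay (β⁺) or electron capture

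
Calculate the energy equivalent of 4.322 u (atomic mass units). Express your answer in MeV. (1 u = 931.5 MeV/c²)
E = mc² = 4026 MeV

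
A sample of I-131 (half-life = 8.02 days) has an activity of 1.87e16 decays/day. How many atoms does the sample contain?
N = A/λ = 2.164e17 atoms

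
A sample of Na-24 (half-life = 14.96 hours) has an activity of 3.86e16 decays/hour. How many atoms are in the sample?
N = A/λ = 8.331e17 atoms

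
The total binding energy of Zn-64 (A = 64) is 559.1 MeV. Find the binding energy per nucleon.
B.E./A = 559.1/64 = 8.736 MeV/nucleon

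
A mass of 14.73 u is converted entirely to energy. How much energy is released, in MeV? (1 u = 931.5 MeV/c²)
E = mc² = 13720 MeV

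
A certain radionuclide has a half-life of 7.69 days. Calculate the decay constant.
λ = ln(2)/t½ = 0.09014 day⁻¹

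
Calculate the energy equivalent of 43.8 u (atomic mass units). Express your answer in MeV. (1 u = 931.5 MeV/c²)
E = mc² = 40800 MeV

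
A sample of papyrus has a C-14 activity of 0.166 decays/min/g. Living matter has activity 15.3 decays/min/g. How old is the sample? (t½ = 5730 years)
Age = t½ × log₂(A₀/A) = 37400 years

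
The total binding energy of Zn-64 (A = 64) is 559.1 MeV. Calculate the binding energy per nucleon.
B.E./A = 559.1/64 = 8.736 MeV/nucleon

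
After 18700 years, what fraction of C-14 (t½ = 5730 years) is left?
N/N₀ = (1/2)^(t/t½) = 0.1041 = 10.4%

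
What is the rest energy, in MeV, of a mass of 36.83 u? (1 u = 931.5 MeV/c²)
E = mc² = 34310 MeV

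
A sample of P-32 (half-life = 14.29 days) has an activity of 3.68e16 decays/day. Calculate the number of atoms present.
N = A/λ = 7.587e17 atoms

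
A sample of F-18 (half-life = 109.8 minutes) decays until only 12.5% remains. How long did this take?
t = t½ × log₂(N₀/N) = 329.4 minutes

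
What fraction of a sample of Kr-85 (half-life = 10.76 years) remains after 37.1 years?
N/N₀ = (1/2)^(t/t½) = 0.09164 = 9.16%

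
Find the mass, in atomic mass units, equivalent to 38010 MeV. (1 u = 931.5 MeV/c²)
m = E/c² = 40.81 u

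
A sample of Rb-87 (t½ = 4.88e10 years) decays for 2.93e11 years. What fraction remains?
N/N₀ = (1/2)^(t/t½) = 0.01558 = 1.56%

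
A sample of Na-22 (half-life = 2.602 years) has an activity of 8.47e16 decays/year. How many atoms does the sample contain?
N = A/λ = 3.18e17 atoms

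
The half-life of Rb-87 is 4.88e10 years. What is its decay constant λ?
λ = ln(2)/t½ = 1.42e-11 year⁻¹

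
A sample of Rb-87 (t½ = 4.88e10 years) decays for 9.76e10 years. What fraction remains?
N/N₀ = (1/2)^(t/t½) = 0.25 = 25%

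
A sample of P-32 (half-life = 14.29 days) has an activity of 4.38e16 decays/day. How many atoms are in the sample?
N = A/λ = 9.03e17 atoms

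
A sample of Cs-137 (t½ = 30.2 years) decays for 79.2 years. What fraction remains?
N/N₀ = (1/2)^(t/t½) = 0.1624 = 16.2%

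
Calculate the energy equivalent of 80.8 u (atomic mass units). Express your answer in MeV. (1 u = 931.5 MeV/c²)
E = mc² = 75270 MeV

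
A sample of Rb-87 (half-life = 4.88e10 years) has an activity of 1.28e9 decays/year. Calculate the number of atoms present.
N = A/λ = 9.012e19 atoms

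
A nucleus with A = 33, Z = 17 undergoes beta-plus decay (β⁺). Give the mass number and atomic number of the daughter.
Daughter: A = 33, Z = 16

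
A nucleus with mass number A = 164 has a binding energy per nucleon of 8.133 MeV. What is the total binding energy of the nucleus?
B.E. = 8.133 × 164 = 1334 MeV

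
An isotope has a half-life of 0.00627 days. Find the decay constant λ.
λ = ln(2)/t½ = 110.5 day⁻¹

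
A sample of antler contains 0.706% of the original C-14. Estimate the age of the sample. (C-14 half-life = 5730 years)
Age = t½ × log₂(1/ratio) = 40950 years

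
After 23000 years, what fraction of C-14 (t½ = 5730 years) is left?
N/N₀ = (1/2)^(t/t½) = 0.0619 = 6.19%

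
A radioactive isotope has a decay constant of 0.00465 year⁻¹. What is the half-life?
t½ = ln(2)/λ = 149.1 years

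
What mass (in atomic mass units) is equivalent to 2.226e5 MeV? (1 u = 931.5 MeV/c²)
m = E/c² = 239 u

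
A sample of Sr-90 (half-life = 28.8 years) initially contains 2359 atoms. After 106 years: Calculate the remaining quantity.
N = N₀(1/2)^(t/t½) = 184 atoms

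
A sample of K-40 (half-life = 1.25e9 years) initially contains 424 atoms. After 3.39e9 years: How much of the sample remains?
N = N₀(1/2)^(t/t½) = 64.71 atoms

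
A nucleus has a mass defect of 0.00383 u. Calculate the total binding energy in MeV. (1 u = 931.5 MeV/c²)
B.E. = Δm × 931.5 = 3.568 MeV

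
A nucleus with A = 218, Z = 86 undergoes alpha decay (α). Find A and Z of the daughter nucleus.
Daughter: A = 214, Z = 84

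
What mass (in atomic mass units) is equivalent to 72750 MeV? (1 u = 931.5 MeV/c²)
m = E/c² = 78.1 u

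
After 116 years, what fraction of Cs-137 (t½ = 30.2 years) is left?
N/N₀ = (1/2)^(t/t½) = 0.06978 = 6.98%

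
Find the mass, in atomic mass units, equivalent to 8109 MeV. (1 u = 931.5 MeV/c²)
m = E/c² = 8.705 u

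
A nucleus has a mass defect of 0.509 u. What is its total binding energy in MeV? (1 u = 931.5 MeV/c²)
B.E. = Δm × 931.5 = 474.1 MeV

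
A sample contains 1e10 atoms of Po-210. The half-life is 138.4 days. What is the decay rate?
A = λN = 5.008e7 decays/day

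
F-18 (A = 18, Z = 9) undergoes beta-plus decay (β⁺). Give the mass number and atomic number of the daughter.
Daughter: A = 18, Z = 8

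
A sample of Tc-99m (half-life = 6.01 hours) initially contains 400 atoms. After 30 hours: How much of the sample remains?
N = N₀(1/2)^(t/t½) = 12.57 atoms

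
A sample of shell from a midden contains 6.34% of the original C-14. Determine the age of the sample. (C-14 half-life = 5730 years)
Age = t½ × log₂(1/ratio) = 22800 years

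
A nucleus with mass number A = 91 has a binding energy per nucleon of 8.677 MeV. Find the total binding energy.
B.E. = 8.677 × 91 = 789.6 MeV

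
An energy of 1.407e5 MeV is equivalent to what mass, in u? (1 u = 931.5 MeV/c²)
m = E/c² = 151 u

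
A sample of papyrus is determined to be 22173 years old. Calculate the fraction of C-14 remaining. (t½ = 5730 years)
N/N₀ = (1/2)^(t/t½) = 0.06841 = 6.84%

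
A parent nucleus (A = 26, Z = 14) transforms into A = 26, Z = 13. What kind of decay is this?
ΔA = 0, ΔZ = -1 ⇒ beta-plus decay (β⁺) or electron capture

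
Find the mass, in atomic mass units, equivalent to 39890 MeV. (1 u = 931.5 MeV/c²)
m = E/c² = 42.82 u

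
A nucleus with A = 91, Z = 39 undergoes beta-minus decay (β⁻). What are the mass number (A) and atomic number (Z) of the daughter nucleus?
Daughter: A = 91, Z = 40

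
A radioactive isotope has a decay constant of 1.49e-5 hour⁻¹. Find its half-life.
t½ = ln(2)/λ = 46520 hours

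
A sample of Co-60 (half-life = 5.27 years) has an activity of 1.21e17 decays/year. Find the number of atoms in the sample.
N = A/λ = 9.2e17 atoms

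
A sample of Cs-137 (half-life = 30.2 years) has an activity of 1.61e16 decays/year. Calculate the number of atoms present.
N = A/λ = 7.015e17 atoms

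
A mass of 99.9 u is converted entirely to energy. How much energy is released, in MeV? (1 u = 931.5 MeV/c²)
E = mc² = 93060 MeV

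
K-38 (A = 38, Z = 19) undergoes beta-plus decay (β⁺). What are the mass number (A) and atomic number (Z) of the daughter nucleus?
Daughter: A = 38, Z = 18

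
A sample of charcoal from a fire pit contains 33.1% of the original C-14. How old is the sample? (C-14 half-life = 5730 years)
Age = t½ × log₂(1/ratio) = 9140 years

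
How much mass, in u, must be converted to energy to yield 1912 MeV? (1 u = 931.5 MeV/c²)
m = E/c² = 2.053 u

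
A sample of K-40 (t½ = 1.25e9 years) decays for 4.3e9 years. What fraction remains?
N/N₀ = (1/2)^(t/t½) = 0.09214 = 9.21%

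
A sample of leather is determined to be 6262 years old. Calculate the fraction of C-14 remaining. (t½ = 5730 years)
N/N₀ = (1/2)^(t/t½) = 0.4688 = 46.9%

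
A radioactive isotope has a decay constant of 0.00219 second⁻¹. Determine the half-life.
t½ = ln(2)/λ = 316.5 seconds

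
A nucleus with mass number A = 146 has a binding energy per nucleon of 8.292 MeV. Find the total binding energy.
B.E. = 8.292 × 146 = 1211 MeV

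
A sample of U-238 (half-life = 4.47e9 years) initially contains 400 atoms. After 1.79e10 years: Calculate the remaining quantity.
N = N₀(1/2)^(t/t½) = 24.92 atoms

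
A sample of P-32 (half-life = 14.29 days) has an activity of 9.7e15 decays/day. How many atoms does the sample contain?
N = A/λ = 2e17 atoms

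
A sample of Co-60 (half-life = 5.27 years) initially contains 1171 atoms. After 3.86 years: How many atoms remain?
N = N₀(1/2)^(t/t½) = 704.8 atoms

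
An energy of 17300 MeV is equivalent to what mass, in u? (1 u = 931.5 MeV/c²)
m = E/c² = 18.57 u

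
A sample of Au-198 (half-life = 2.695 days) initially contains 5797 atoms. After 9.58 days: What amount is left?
N = N₀(1/2)^(t/t½) = 493.3 atoms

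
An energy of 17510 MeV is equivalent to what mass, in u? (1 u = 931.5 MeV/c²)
m = E/c² = 18.8 u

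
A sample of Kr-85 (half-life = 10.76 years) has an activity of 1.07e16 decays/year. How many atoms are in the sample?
N = A/λ = 1.661e17 atoms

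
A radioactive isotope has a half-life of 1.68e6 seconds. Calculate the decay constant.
λ = ln(2)/t½ = 4.126e-7 second⁻¹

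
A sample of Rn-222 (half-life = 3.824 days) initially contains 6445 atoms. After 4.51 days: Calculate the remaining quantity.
N = N₀(1/2)^(t/t½) = 2846 atoms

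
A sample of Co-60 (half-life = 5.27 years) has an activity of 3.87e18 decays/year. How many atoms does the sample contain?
N = A/λ = 2.942e19 atoms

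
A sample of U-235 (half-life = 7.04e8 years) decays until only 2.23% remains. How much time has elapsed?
t = t½ × log₂(N₀/N) = 3.863e9 years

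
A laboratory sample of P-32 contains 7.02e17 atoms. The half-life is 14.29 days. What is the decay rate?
A = λN = 3.405e16 decays/day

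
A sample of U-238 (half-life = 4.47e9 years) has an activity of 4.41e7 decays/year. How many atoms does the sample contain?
N = A/λ = 2.844e17 atoms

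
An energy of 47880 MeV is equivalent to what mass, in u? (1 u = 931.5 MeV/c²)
m = E/c² = 51.4 u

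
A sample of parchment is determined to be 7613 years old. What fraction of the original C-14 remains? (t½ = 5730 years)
N/N₀ = (1/2)^(t/t½) = 0.3981 = 39.8%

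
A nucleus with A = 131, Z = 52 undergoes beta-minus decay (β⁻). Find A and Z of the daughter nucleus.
Daughter: A = 131, Z = 53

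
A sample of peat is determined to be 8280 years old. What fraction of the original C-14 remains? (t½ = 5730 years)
N/N₀ = (1/2)^(t/t½) = 0.3673 = 36.7%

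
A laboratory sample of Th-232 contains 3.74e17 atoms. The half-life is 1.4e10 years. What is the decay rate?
A = λN = 1.852e7 decays/year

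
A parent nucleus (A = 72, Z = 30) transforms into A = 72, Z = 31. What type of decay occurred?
ΔA = 0, ΔZ = +1 ⇒ beta-minus decay (β⁻)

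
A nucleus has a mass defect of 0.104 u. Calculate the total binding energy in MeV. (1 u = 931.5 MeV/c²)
B.E. = Δm × 931.5 = 96.88 MeV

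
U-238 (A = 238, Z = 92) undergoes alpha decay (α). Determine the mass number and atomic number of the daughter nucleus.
Daughter: A = 234, Z = 90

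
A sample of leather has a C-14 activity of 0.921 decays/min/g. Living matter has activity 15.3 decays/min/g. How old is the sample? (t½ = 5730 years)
Age = t½ × log₂(A₀/A) = 23230 years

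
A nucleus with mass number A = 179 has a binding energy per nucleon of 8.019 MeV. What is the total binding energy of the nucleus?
B.E. = 8.019 × 179 = 1435 MeV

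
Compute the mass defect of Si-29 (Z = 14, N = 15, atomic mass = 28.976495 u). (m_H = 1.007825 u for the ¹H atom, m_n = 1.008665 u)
Δm = Z·m_H + N·m_n − M = 0.263 u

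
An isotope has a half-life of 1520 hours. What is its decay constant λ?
λ = ln(2)/t½ = 4.56e-4 hour⁻¹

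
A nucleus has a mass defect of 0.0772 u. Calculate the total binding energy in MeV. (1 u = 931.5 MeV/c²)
B.E. = Δm × 931.5 = 71.91 MeV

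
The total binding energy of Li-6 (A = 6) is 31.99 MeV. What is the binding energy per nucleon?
B.E./A = 31.99/6 = 5.332 MeV/nucleon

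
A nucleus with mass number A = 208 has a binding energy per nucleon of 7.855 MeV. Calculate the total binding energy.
B.E. = 7.855 × 208 = 1634 MeV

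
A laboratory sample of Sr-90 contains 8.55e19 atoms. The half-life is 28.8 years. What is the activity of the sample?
A = λN = 2.058e18 decays/year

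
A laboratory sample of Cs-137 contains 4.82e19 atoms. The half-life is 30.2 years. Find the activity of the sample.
A = λN = 1.106e18 decays/year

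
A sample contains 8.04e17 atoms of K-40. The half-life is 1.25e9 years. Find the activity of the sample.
A = λN = 4.458e8 decays/year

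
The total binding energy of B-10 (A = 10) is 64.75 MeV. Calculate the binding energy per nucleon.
B.E./A = 64.75/10 = 6.475 MeV/nucleon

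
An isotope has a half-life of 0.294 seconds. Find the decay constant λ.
λ = ln(2)/t½ = 2.358 second⁻¹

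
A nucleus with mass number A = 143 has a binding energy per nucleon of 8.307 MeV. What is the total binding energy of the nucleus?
B.E. = 8.307 × 143 = 1188 MeV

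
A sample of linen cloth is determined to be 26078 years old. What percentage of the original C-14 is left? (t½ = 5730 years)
N/N₀ = (1/2)^(t/t½) = 0.04266 = 4.27%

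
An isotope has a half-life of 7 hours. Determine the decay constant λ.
λ = ln(2)/t½ = 0.09902 hour⁻¹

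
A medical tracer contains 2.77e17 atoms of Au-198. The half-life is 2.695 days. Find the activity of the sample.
A = λN = 7.124e16 decays/day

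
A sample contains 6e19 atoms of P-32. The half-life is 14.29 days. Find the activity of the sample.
A = λN = 2.91e18 decays/day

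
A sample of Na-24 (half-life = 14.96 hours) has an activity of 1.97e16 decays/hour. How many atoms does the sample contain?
N = A/λ = 4.252e17 atoms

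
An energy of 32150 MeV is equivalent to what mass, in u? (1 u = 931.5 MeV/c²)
m = E/c² = 34.51 u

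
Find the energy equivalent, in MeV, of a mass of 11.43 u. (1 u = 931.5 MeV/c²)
E = mc² = 10650 MeV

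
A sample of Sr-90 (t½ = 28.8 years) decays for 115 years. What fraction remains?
N/N₀ = (1/2)^(t/t½) = 0.0628 = 6.28%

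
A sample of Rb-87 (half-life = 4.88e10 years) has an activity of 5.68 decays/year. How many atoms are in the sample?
N = A/λ = 3.999e11 atoms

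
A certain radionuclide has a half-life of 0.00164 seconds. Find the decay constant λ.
λ = ln(2)/t½ = 422.7 second⁻¹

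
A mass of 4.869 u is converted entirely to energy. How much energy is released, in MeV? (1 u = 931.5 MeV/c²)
E = mc² = 4535 MeV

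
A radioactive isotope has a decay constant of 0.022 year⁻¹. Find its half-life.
t½ = ln(2)/λ = 31.51 years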